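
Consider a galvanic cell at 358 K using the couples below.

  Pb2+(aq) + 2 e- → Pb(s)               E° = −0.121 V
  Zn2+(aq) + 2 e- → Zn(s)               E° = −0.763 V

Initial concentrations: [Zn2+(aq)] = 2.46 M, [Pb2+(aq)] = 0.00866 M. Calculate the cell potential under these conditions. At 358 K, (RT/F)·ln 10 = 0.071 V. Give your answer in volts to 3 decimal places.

The Pb²⁺/Pb couple has the more positive E°, so it is the cathode; Zn²⁺/Zn is the anode.
The standard potential is −0.121 − (−0.763) = +0.642 V and the balanced reaction transfers n = 2 electrons.
Balancing gives Pb2+(aq) + Zn(s) → Pb(s) + Zn2+(aq); hence Q = [Zn2+(aq)] / [Pb2+(aq)] = 284 (log Q = 2.453).
E = E° − (0.071/n)·log Q = +0.642 − (0.071/2)(2.453) = +0.555 V.

+0.555 V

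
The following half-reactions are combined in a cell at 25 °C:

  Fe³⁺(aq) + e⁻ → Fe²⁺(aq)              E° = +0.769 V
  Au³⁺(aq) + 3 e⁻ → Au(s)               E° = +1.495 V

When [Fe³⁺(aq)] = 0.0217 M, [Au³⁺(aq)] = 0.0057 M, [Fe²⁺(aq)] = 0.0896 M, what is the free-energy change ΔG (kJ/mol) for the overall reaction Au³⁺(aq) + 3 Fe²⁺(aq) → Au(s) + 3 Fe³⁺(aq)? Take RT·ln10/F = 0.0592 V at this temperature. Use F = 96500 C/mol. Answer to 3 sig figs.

E°cell = +1.495 − (+0.769) = +0.726 V; the balanced reaction transfers n = 3 electrons.
Here Q = [Fe³⁺(aq)]^3 / ([Au³⁺(aq)]·[Fe²⁺(aq)]^3) = 2.49 (log Q = 0.397), giving E = +0.726 − (0.0592/3)·(0.397) = +0.7182 V.
Then ΔG = −nFE = −3 × 96500 × +0.7182 J/mol = −208 kJ/mol.

−208 kJ/mol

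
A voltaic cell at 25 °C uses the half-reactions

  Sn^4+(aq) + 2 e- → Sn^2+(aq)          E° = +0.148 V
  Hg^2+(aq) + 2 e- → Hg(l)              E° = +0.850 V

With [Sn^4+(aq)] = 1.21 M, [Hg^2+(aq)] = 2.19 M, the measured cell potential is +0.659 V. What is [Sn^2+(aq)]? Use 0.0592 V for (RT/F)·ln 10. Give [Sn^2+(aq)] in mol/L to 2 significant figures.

0.019 M

The Hg²⁺/Hg couple has the larger reduction potential, so it is the cathode: E°cell = +0.850 − (+0.148) = +0.702 V and n = 2.
Rearranging E = E° − (0.0592/n)·log Q gives log Q = 2(+0.702 − (+0.659))/0.0592 = 1.453.
Balancing electrons gives Hg^2+(aq) + Sn^2+(aq) → Hg(l) + Sn^4+(aq); thus Q = [Sn^4+(aq)] / ([Hg^2+(aq)]·[Sn^2+(aq)]).
Substituting the known concentrations and solving, log [Sn^2+(aq)] = −1.711 and [Sn^2+(aq)] = 0.019 M.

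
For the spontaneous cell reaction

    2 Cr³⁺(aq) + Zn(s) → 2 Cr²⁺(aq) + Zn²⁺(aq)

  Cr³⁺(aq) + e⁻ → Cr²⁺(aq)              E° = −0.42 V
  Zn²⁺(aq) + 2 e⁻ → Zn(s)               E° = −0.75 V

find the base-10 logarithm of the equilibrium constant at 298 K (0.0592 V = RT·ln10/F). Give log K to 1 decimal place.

log K = 11.1

The Cr³⁺/Cr²⁺ couple is reduced (cathode); E°cell = −0.42 − (−0.75) = +0.33 V with n = 2.
At equilibrium E = 0, so log K = nE°cell / 0.0592 = (2)(+0.33) / 0.0592 = 11.1.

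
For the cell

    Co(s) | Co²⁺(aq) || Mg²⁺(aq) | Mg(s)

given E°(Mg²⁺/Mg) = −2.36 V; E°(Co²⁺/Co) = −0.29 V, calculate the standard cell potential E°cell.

−2.07 V

By convention the left-hand electrode in cell notation is the anode (oxidation) and the right-hand electrode is the cathode (reduction).
E°cell = E°(right) − E°(left) = −2.36 − (−0.29) = −2.07 V.
The negative sign shows that, as written, the cell would require an external voltage to drive the reaction.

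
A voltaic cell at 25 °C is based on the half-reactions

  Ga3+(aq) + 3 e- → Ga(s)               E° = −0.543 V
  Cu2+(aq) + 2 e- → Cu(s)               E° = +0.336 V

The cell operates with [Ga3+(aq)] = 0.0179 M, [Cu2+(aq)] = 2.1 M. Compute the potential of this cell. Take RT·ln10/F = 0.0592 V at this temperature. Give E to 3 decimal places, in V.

+0.923 V

The Cu²⁺/Cu couple has the more positive E°, so it is the cathode; Ga³⁺/Ga is the anode.
E°cell = +0.336 − (−0.543) = +0.879 V, with n = 6 electrons transferred.
For the overall reaction 3 Cu2+(aq) + 2 Ga(s) → 3 Cu(s) + 2 Ga3+(aq), Q = [Ga3+(aq)]^2 / [Cu2+(aq)]^3 = 3.46×10^−5, giving log Q = −4.461.
E = E° − (0.0592/n)·log Q = +0.879 − (0.0592/6)(−4.461) = +0.923 V.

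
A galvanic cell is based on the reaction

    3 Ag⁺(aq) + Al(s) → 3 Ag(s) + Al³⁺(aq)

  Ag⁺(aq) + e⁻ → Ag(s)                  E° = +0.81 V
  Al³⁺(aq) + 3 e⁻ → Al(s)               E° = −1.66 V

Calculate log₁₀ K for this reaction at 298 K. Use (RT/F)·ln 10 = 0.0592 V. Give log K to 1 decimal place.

log K = 125.2

The Ag⁺/Ag couple is reduced (cathode); E°cell = +0.81 − (−1.66) = +2.47 V with n = 3.
At equilibrium E = 0, so log K = nE°cell / 0.0592 = (3)(+2.47) / 0.0592 = 125.2.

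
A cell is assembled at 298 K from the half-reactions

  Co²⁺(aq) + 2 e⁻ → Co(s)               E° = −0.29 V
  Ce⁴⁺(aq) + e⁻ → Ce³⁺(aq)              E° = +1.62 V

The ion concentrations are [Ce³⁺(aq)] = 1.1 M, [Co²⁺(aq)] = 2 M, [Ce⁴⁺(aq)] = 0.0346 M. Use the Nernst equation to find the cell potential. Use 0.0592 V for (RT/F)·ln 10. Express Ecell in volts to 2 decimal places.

+1.81 V

Since E°(Ce⁴⁺/Ce³⁺) > E°(Co²⁺/Co), Ce⁴⁺/Ce³⁺ serves as the cathode.
E°cell = +1.62 − (−0.29) = +1.91 V, with n = 2 electrons transferred.
The balanced reaction is 2 Ce⁴⁺(aq) + Co(s) → 2 Ce³⁺(aq) + Co²⁺(aq), so Q = ([Ce³⁺(aq)]^2·[Co²⁺(aq)]) / [Ce⁴⁺(aq)]^2 = 2.02×10^3 and log Q = 3.306.
By the Nernst equation, E = +1.91 − (0.0592/2)·(3.306) = +1.81 V.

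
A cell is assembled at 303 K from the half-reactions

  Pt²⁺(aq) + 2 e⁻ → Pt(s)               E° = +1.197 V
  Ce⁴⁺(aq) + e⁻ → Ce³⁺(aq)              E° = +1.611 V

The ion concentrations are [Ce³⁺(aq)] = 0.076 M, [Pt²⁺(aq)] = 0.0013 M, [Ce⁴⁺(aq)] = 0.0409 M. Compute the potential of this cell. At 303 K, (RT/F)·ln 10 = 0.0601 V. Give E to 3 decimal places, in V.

+0.485 V

Since E°(Ce⁴⁺/Ce³⁺) > E°(Pt²⁺/Pt), Ce⁴⁺/Ce³⁺ serves as the cathode.
The standard potential is +1.611 − (+1.197) = +0.414 V and the balanced reaction transfers n = 2 electrons.
Balancing gives 2 Ce⁴⁺(aq) + Pt(s) → 2 Ce³⁺(aq) + Pt²⁺(aq); hence Q = ([Ce³⁺(aq)]^2·[Pt²⁺(aq)]) / [Ce⁴⁺(aq)]^2 = 0.00449 (log Q = −2.348).
Applying E = E° − (RT ln10/nF)·log Q gives +0.414 − (0.0601/2)(−2.348) = +0.485 V.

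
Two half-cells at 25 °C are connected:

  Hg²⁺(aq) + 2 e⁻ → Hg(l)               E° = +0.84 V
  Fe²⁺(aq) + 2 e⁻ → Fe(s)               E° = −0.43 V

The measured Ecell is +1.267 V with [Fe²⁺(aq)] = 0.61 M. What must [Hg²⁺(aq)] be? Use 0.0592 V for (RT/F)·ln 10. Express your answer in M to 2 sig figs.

0.48 M

Hg²⁺/Hg is the cathode (higher E°); E°cell = +0.84 − (−0.43) = +1.27 V with n = 2.
From the Nernst equation, log Q = n(E° − E)/0.0592 = 2·(+1.27 − (+1.267))/0.0592 = 0.101.
For Hg²⁺(aq) + Fe(s) → Hg(l) + Fe²⁺(aq), the reaction quotient is Q = [Fe²⁺(aq)] / [Hg²⁺(aq)].
Substituting the known concentrations and solving, log [Hg²⁺(aq)] = −0.316 and [Hg²⁺(aq)] = 0.48 M.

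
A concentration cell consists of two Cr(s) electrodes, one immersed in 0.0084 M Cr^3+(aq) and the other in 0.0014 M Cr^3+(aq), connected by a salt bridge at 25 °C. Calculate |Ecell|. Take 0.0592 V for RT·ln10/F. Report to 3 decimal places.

For a concentration cell E°cell = 0, since both electrodes use the same couple.
The compartment with the higher Cr^3+(aq) concentration (0.0084 M) acts as the cathode; ions are reduced there and produced at the dilute (0.0014 M) anode.
With n = 3, Ecell = −(0.0592/3)·log([dilute]/[conc]) = −(0.0592/3)·log(0.0014/0.0084) = +0.015 V.

0.015 V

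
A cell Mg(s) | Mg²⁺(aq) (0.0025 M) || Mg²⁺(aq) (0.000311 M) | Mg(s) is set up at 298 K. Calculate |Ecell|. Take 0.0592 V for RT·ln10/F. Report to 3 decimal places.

0.027 V

For a concentration cell E°cell = 0, since both electrodes use the same couple.
The compartment with the higher Mg²⁺(aq) concentration (0.0025 M) acts as the cathode; ions are reduced there and produced at the dilute (0.000311 M) anode.
With n = 2, Ecell = −(0.0592/2)·log([dilute]/[conc]) = −(0.0592/2)·log(0.000311/0.0025) = +0.027 V.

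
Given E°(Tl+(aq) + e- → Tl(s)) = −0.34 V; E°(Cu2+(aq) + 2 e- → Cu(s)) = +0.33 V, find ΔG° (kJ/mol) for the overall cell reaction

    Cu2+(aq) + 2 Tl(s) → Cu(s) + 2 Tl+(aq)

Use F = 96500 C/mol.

In the reaction as written Cu2+(aq) is reduced, so the Cu²⁺/Cu couple is the cathode and Tl⁺/Tl is the anode.
E°cell = +0.33 − (−0.34) = +0.67 V; balancing electrons gives n = 2.
ΔG° = −nFE°cell = −(2)(96500)(+0.67) J/mol = −129 kJ/mol.

−129 kJ/mol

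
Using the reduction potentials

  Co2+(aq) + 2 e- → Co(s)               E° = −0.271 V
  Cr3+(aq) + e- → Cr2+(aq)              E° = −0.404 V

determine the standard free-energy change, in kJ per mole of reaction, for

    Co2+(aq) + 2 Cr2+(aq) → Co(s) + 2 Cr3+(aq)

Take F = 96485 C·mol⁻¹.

−25.7 kJ/mol

In the reaction as written Co2+(aq) is reduced, so the Co²⁺/Co couple is the cathode and Cr³⁺/Cr²⁺ is the anode.
E°cell = −0.271 − (−0.404) = +0.133 V; balancing electrons gives n = 2.
ΔG° = −nFE°cell = −(2)(96485)(+0.133) J/mol = −25.7 kJ/mol.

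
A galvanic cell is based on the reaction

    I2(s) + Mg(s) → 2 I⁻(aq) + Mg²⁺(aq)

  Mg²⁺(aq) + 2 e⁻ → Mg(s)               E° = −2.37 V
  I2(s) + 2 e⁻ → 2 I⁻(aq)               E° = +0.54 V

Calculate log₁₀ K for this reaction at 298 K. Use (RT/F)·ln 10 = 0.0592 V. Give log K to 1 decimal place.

The I₂/I⁻ couple is reduced (cathode); E°cell = +0.54 − (−2.37) = +2.91 V with n = 2.
At equilibrium E = 0, so log K = nE°cell / 0.0592 = (2)(+2.91) / 0.0592 = 98.3.

log K = 98.3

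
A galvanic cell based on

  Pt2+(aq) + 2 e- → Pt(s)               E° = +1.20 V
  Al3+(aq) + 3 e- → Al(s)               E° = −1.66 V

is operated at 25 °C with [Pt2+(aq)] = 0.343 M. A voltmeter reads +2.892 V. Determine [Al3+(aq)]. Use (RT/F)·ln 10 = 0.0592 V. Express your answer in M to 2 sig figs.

With Pt²⁺/Pt at the cathode and Al³⁺/Al at the anode, E°cell = +1.20 − (−1.66) = +2.86 V (n = 6).
Since E = E° − (0.0592/n)·log Q, log Q = n(E° − E)/0.0592 = −3.243.
Balancing electrons gives 3 Pt2+(aq) + 2 Al(s) → 3 Pt(s) + 2 Al3+(aq); thus Q = [Al3+(aq)]^2 / [Pt2+(aq)]^3.
Isolating [Al3+(aq)] in Q = 10^{−3.243} yields log [Al3+(aq)] = −2.319, i.e. 0.0048 M.

0.0048 M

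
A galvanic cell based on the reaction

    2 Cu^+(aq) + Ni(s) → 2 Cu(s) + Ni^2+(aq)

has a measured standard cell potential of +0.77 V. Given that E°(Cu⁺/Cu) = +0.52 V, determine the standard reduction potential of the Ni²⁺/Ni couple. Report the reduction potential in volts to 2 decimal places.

In the reaction as written the Cu⁺/Cu couple is reduced (cathode) and Ni²⁺/Ni is oxidized (anode), so E°cell = E°(Cu⁺/Cu) − E°(Ni²⁺/Ni).
E°(Ni²⁺/Ni) = E°(cathode) − E°cell = +0.52 − (+0.77) = −0.25 V.

−0.25 V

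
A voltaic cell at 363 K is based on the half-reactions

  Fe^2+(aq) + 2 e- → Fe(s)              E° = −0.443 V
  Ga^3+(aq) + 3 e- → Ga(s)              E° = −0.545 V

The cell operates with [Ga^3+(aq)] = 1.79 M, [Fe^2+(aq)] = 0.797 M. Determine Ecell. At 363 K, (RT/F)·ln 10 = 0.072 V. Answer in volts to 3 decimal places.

Fe²⁺/Fe is reduced (cathode, E° = −0.443 V) and Ga³⁺/Ga is oxidized (anode).
The standard potential is −0.443 − (−0.545) = +0.102 V and the balanced reaction transfers n = 6 electrons.
For the overall reaction 3 Fe^2+(aq) + 2 Ga(s) → 3 Fe(s) + 2 Ga^3+(aq), Q = [Ga^3+(aq)]^2 / [Fe^2+(aq)]^3 = 6.33, giving log Q = 0.801.
Applying E = E° − (RT ln10/nF)·log Q gives +0.102 − (0.072/6)(0.801) = +0.092 V.

+0.092 V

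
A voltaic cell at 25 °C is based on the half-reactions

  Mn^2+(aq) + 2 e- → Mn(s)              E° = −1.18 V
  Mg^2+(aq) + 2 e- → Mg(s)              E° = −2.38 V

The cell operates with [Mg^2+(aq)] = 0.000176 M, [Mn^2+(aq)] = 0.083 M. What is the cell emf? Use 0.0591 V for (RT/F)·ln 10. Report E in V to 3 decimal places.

Since E°(Mn²⁺/Mn) > E°(Mg²⁺/Mg), Mn²⁺/Mn serves as the cathode.
E°cell = E°cat − E°an = −1.18 − (−2.38) = +1.20 V; n = 2.
For the overall reaction Mn^2+(aq) + Mg(s) → Mn(s) + Mg^2+(aq), Q = [Mg^2+(aq)] / [Mn^2+(aq)] = 0.00212, giving log Q = −2.674.
E = E° − (0.0591/n)·log Q = +1.20 − (0.0591/2)(−2.674) = +1.279 V.

+1.279 V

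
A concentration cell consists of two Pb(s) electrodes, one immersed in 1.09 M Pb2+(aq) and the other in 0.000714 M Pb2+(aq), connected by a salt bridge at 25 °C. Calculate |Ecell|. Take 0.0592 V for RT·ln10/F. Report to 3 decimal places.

For a concentration cell E°cell = 0, since both electrodes use the same couple.
The compartment with the higher Pb2+(aq) concentration (1.09 M) acts as the cathode; ions are reduced there and produced at the dilute (0.000714 M) anode.
With n = 2, Ecell = −(0.0592/2)·log([dilute]/[conc]) = −(0.0592/2)·log(0.000714/1.09) = +0.094 V.

0.094 V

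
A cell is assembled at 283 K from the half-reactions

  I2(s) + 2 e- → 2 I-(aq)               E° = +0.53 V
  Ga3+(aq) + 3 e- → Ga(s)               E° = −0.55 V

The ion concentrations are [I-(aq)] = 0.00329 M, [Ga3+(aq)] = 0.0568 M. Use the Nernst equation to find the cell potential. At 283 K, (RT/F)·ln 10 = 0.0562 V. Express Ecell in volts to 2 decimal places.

+1.24 V

I₂/I⁻ is reduced (cathode, E° = +0.53 V) and Ga³⁺/Ga is oxidized (anode).
E°cell = E°cat − E°an = +0.53 − (−0.55) = +1.08 V; n = 6.
The balanced reaction is 3 I2(s) + 2 Ga(s) → 6 I-(aq) + 2 Ga3+(aq), so Q = [I-(aq)]^6·[Ga3+(aq)]^2 = 4.09×10^−18 and log Q = −17.388.
Applying E = E° − (RT ln10/nF)·log Q gives +1.08 − (0.0562/6)(−17.388) = +1.24 V.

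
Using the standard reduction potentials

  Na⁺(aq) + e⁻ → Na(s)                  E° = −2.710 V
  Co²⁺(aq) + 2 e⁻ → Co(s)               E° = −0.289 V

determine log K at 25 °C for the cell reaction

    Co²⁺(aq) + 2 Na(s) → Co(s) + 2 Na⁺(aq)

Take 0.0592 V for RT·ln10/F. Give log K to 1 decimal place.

log K = 81.8

The Co²⁺/Co couple is reduced (cathode); E°cell = −0.289 − (−2.710) = +2.421 V with n = 2.
At equilibrium E = 0, so log K = nE°cell / 0.0592 = (2)(+2.421) / 0.0592 = 81.8.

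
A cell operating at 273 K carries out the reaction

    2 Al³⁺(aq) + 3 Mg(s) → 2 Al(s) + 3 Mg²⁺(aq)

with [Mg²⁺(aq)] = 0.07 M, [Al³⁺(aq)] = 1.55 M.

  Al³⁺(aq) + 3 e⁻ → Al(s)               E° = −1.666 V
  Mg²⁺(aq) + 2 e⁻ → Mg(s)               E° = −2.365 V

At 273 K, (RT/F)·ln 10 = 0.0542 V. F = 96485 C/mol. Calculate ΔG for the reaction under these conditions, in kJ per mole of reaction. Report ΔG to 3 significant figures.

E°cell = −1.666 − (−2.365) = +0.699 V; the balanced reaction transfers n = 6 electrons.
The reaction quotient is [Mg²⁺(aq)]^3 / [Al³⁺(aq)]^2 = 0.000143; by Nernst, E = +0.699 − (0.0542/6)(−3.845) = +0.7337 V.
Then ΔG = −nFE = −6 × 96485 × +0.7337 J/mol = −425 kJ/mol.

−425 kJ/mol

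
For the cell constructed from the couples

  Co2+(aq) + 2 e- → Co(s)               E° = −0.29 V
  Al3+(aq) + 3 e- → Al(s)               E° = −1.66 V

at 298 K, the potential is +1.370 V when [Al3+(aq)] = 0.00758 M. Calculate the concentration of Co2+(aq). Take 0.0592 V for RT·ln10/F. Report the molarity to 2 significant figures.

Co²⁺/Co is the cathode (higher E°); E°cell = −0.29 − (−1.66) = +1.37 V with n = 6.
Rearranging E = E° − (0.0592/n)·log Q gives log Q = 6(+1.37 − (+1.370))/0.0592 = 0.000.
For 3 Co2+(aq) + 2 Al(s) → 3 Co(s) + 2 Al3+(aq), the reaction quotient is Q = [Al3+(aq)]^2 / [Co2+(aq)]^3.
Solving for the unknown gives log [Co2+(aq)] = −1.414, so [Co2+(aq)] ≈ 0.039 M.

0.039 M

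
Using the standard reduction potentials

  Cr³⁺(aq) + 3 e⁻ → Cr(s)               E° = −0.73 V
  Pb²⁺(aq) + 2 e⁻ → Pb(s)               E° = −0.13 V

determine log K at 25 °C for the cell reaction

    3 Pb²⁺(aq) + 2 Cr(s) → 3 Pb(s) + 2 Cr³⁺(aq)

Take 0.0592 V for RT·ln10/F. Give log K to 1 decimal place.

The Pb²⁺/Pb couple is reduced (cathode); E°cell = −0.13 − (−0.73) = +0.60 V with n = 6.
At equilibrium E = 0, so log K = nE°cell / 0.0592 = (6)(+0.60) / 0.0592 = 60.8.

log K = 60.8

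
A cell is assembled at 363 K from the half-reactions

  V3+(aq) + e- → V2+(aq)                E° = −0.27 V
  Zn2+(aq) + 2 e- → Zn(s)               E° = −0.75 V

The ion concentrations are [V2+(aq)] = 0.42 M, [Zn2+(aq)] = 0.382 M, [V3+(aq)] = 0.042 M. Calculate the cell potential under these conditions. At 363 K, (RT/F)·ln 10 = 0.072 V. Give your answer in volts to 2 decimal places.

The V³⁺/V²⁺ couple has the more positive E°, so it is the cathode; Zn²⁺/Zn is the anode.
E°cell = E°cat − E°an = −0.27 − (−0.75) = +0.48 V; n = 2.
For the overall reaction 2 V3+(aq) + Zn(s) → 2 V2+(aq) + Zn2+(aq), Q = ([V2+(aq)]^2·[Zn2+(aq)]) / [V3+(aq)]^2 = 38.2, giving log Q = 1.582.
By the Nernst equation, E = +0.48 − (0.072/2)·(1.582) = +0.42 V.

+0.42 V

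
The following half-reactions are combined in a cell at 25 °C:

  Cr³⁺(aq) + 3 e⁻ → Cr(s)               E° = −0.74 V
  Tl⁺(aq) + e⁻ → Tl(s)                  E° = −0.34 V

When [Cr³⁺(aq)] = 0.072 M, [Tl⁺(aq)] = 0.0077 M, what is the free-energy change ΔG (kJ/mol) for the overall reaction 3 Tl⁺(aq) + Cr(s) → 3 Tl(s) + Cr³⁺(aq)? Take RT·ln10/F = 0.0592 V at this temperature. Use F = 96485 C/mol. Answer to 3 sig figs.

−86.1 kJ/mol

With Tl⁺/Tl reduced at the cathode, E°cell = −0.34 − (−0.74) = +0.40 V and n = 3.
The reaction quotient is [Cr³⁺(aq)] / [Tl⁺(aq)]^3 = 1.58×10^5; by Nernst, E = +0.40 − (0.0592/3)(5.198) = +0.2974 V.
Finally ΔG = −nFE = −(3)(96485 C/mol)(+0.2974 V) = −86.1 kJ/mol.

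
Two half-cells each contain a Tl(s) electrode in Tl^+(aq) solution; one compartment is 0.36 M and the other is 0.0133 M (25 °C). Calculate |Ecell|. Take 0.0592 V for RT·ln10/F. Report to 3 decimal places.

For a concentration cell E°cell = 0, since both electrodes use the same couple.
The compartment with the higher Tl^+(aq) concentration (0.36 M) acts as the cathode; ions are reduced there and produced at the dilute (0.0133 M) anode.
With n = 1, Ecell = −(0.0592/1)·log([dilute]/[conc]) = −(0.0592/1)·log(0.0133/0.36) = +0.085 V.

0.085 V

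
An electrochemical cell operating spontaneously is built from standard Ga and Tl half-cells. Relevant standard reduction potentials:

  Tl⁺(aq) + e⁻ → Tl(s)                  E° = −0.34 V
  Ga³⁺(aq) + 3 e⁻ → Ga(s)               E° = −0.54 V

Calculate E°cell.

+0.20 V

Of the two couples in this cell, the one with the more positive reduction potential is reduced at the cathode: here that is Tl⁺/Tl (−0.34 V); Ga³⁺/Ga (−0.54 V) is the anode.
E°cell = E°(cathode) − E°(anode) = −0.34 − (−0.54) = +0.20 V.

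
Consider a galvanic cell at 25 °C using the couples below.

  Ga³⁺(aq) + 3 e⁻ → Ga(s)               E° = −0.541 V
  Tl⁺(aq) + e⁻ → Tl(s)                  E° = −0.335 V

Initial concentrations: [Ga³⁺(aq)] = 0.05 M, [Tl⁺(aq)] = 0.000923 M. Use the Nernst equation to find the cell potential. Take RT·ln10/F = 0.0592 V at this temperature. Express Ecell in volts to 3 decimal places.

+0.052 V

The Tl⁺/Tl couple has the more positive E°, so it is the cathode; Ga³⁺/Ga is the anode.
E°cell = E°cat − E°an = −0.335 − (−0.541) = +0.206 V; n = 3.
Balancing gives 3 Tl⁺(aq) + Ga(s) → 3 Tl(s) + Ga³⁺(aq); hence Q = [Ga³⁺(aq)] / [Tl⁺(aq)]^3 = 6.36×10^7 (log Q = 7.803).
By the Nernst equation, E = +0.206 − (0.0592/3)·(7.803) = +0.052 V.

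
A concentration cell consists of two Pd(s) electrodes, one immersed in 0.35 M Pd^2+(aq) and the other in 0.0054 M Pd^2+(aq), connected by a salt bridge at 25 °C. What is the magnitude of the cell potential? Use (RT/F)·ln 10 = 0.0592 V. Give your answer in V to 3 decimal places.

For a concentration cell E°cell = 0, since both electrodes use the same couple.
The compartment with the higher Pd^2+(aq) concentration (0.35 M) acts as the cathode; ions are reduced there and produced at the dilute (0.0054 M) anode.
With n = 2, Ecell = −(0.0592/2)·log([dilute]/[conc]) = −(0.0592/2)·log(0.0054/0.35) = +0.054 V.

0.054 V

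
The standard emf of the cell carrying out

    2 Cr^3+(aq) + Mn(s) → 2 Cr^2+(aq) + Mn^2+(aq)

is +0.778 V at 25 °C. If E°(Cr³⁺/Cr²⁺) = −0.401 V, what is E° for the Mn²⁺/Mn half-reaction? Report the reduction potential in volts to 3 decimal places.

−1.179 V

In the reaction as written the Cr³⁺/Cr²⁺ couple is reduced (cathode) and Mn²⁺/Mn is oxidized (anode), so E°cell = E°(Cr³⁺/Cr²⁺) − E°(Mn²⁺/Mn).
E°(Mn²⁺/Mn) = E°(cathode) − E°cell = −0.401 − (+0.778) = −1.179 V.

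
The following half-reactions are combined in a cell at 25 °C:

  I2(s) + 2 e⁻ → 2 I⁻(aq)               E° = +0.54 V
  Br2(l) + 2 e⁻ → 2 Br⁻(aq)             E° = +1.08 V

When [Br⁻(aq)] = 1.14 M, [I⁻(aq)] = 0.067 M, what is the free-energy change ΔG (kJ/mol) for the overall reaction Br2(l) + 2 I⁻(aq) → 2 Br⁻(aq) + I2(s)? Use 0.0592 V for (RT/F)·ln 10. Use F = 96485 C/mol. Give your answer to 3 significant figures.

The standard cell potential is +1.08 − (+0.54) = +0.54 V, with n = 2 electrons in the balanced equation.
The reaction quotient is [Br⁻(aq)]^2 / [I⁻(aq)]^2 = 290; by Nernst, E = +0.54 − (0.0592/2)(2.462) = +0.4671 V.
Finally ΔG = −nFE = −(2)(96485 C/mol)(+0.4671 V) = −90.1 kJ/mol.

−90.1 kJ/mol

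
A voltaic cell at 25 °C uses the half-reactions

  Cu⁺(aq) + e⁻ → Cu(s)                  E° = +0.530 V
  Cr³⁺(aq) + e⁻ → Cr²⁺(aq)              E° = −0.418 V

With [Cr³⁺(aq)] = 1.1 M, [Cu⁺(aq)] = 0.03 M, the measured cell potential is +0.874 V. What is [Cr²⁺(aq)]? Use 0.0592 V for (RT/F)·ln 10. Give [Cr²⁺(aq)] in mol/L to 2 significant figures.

The Cu⁺/Cu couple has the larger reduction potential, so it is the cathode: E°cell = +0.530 − (−0.418) = +0.948 V and n = 1.
Since E = E° − (0.0592/n)·log Q, log Q = n(E° − E)/0.0592 = 1.250.
The balanced reaction is Cu⁺(aq) + Cr²⁺(aq) → Cu(s) + Cr³⁺(aq), so Q = [Cr³⁺(aq)] / ([Cu⁺(aq)]·[Cr²⁺(aq)]).
Solving for the unknown gives log [Cr²⁺(aq)] = 0.314, so [Cr²⁺(aq)] ≈ 2.1 M.

2.1 M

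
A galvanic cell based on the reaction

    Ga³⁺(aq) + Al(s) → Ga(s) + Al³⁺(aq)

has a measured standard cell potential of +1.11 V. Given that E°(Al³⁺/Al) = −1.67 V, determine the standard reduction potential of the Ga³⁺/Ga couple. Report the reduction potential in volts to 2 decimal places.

−0.56 V

In the reaction as written the Ga³⁺/Ga couple is reduced (cathode) and Al³⁺/Al is oxidized (anode), so E°cell = E°(Ga³⁺/Ga) − E°(Al³⁺/Al).
E°(Ga³⁺/Ga) = E°cell + E°(anode) = +1.11 + (−1.67) = −0.56 V.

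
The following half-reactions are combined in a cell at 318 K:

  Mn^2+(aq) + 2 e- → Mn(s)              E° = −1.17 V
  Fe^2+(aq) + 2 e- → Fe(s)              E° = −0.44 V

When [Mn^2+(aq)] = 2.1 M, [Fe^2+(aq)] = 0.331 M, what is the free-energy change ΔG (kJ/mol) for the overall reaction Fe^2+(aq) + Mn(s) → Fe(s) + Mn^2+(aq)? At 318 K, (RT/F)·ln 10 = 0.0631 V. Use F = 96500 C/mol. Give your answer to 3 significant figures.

The standard cell potential is −0.44 − (−1.17) = +0.73 V, with n = 2 electrons in the balanced equation.
The reaction quotient is [Mn^2+(aq)] / [Fe^2+(aq)] = 6.34; by Nernst, E = +0.73 − (0.0631/2)(0.802) = +0.7047 V.
Then ΔG = −nFE = −2 × 96500 × +0.7047 J/mol = −136 kJ/mol.

−136 kJ/mol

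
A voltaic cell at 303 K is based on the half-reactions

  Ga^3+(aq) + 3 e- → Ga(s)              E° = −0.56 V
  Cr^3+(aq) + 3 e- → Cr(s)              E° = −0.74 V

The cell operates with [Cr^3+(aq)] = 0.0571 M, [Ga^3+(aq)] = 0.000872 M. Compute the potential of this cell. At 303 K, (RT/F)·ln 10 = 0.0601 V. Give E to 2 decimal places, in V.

Ga³⁺/Ga is reduced (cathode, E° = −0.56 V) and Cr³⁺/Cr is oxidized (anode).
The standard potential is −0.56 − (−0.74) = +0.18 V and the balanced reaction transfers n = 3 electrons.
The balanced reaction is Ga^3+(aq) + Cr(s) → Ga(s) + Cr^3+(aq), so Q = [Cr^3+(aq)] / [Ga^3+(aq)] = 65.5 and log Q = 1.816.
Applying E = E° − (RT ln10/nF)·log Q gives +0.18 − (0.0601/3)(1.816) = +0.14 V.

+0.14 V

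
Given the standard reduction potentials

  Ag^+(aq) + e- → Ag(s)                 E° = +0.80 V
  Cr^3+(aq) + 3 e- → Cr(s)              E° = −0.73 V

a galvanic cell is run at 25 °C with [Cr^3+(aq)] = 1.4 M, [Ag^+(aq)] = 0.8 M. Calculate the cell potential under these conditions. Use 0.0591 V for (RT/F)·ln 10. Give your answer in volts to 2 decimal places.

+1.52 V

Ag⁺/Ag is reduced (cathode, E° = +0.80 V) and Cr³⁺/Cr is oxidized (anode).
E°cell = E°cat − E°an = +0.80 − (−0.73) = +1.53 V; n = 3.
The balanced reaction is 3 Ag^+(aq) + Cr(s) → 3 Ag(s) + Cr^3+(aq), so Q = [Cr^3+(aq)] / [Ag^+(aq)]^3 = 2.73 and log Q = 0.437.
Applying E = E° − (RT ln10/nF)·log Q gives +1.53 − (0.0591/3)(0.437) = +1.52 V.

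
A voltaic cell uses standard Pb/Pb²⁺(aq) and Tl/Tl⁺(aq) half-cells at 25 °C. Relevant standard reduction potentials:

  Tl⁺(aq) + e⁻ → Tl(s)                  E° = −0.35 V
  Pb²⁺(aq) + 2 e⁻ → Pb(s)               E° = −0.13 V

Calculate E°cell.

+0.22 V

The Pb²⁺/Pb couple has the higher E°, so Pb ion is reduced (cathode) and Tl is oxidized (anode).
E°cell = E°(cathode) − E°(anode) = −0.13 − (−0.35) = +0.22 V.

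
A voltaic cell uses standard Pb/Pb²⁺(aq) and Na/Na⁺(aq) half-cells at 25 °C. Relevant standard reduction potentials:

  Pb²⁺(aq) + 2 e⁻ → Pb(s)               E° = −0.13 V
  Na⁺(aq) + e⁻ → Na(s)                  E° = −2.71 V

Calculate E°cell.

The Pb²⁺/Pb couple has the higher E°, so Pb ion is reduced (cathode) and Na is oxidized (anode).
E°cell = E°(cathode) − E°(anode) = −0.13 − (−2.71) = +2.58 V.

+2.58 V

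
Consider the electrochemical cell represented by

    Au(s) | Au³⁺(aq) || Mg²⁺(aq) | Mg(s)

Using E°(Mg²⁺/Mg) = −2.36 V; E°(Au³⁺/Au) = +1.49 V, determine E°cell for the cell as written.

By convention the left-hand electrode in cell notation is the anode (oxidation) and the right-hand electrode is the cathode (reduction).
E°cell = E°(right) − E°(left) = −2.36 − (+1.49) = −3.85 V.
The negative sign shows that, as written, the cell would require an external voltage to drive the reaction.

−3.85 V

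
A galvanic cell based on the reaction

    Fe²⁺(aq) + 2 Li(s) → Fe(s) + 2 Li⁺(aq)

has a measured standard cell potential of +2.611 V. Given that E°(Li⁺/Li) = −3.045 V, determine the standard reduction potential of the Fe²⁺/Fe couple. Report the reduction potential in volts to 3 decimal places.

In the reaction as written the Fe²⁺/Fe couple is reduced (cathode) and Li⁺/Li is oxidized (anode), so E°cell = E°(Fe²⁺/Fe) − E°(Li⁺/Li).
E°(Fe²⁺/Fe) = E°cell + E°(anode) = +2.611 + (−3.045) = −0.434 V.

−0.434 V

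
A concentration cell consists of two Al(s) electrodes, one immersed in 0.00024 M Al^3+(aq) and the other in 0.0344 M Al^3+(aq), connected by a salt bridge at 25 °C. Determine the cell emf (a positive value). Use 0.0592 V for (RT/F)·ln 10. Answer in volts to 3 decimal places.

0.043 V

For a concentration cell E°cell = 0, since both electrodes use the same couple.
The compartment with the higher Al^3+(aq) concentration (0.0344 M) acts as the cathode; ions are reduced there and produced at the dilute (0.00024 M) anode.
With n = 3, Ecell = −(0.0592/3)·log([dilute]/[conc]) = −(0.0592/3)·log(0.00024/0.0344) = +0.043 V.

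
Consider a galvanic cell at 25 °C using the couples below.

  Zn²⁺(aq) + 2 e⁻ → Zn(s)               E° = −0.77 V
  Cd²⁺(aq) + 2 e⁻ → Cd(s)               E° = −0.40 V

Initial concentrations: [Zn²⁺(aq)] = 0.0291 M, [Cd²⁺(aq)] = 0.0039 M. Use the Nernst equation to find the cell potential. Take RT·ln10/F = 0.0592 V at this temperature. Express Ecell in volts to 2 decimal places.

+0.34 V

The Cd²⁺/Cd couple has the more positive E°, so it is the cathode; Zn²⁺/Zn is the anode.
E°cell = −0.40 − (−0.77) = +0.37 V, with n = 2 electrons transferred.
For the overall reaction Cd²⁺(aq) + Zn(s) → Cd(s) + Zn²⁺(aq), Q = [Zn²⁺(aq)] / [Cd²⁺(aq)] = 7.46, giving log Q = 0.873.
E = E° − (0.0592/n)·log Q = +0.37 − (0.0592/2)(0.873) = +0.34 V.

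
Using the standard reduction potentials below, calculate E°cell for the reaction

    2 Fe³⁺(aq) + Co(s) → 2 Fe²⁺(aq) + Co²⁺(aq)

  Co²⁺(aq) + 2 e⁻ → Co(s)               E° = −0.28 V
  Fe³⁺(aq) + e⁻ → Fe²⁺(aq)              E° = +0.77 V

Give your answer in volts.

+1.05 V

Fe³⁺(aq) gains electrons, so the Fe³⁺/Fe²⁺ couple is the cathode; the Co²⁺/Co couple is the anode.
E°cell = E°(cathode) − E°(anode) = +0.77 − (−0.28) = +1.05 V.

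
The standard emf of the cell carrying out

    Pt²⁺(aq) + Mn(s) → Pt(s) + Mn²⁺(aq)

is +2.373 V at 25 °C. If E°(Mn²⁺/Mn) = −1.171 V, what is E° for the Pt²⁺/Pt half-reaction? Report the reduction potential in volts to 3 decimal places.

+1.202 V

In the reaction as written the Pt²⁺/Pt couple is reduced (cathode) and Mn²⁺/Mn is oxidized (anode), so E°cell = E°(Pt²⁺/Pt) − E°(Mn²⁺/Mn).
E°(Pt²⁺/Pt) = E°cell + E°(anode) = +2.373 + (−1.171) = +1.202 V.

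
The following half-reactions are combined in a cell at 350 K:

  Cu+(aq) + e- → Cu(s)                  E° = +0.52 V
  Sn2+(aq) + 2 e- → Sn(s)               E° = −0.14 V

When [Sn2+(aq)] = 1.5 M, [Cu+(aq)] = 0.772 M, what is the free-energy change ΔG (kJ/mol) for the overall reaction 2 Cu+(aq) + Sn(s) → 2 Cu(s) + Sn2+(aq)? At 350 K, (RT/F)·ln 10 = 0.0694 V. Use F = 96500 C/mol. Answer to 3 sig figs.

E°cell = +0.52 − (−0.14) = +0.66 V; the balanced reaction transfers n = 2 electrons.
Here Q = [Sn2+(aq)] / [Cu+(aq)]^2 = 2.52 (log Q = 0.401), giving E = +0.66 − (0.0694/2)·(0.401) = +0.6461 V.
Finally ΔG = −nFE = −(2)(96500 C/mol)(+0.6461 V) = −125 kJ/mol.

−125 kJ/mol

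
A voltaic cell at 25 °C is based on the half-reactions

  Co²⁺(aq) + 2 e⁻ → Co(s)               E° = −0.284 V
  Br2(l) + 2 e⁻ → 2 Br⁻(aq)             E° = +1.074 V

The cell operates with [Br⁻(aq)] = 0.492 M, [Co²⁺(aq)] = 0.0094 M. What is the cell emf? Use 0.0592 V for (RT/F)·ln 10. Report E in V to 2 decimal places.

The Br₂/Br⁻ couple has the more positive E°, so it is the cathode; Co²⁺/Co is the anode.
E°cell = +1.074 − (−0.284) = +1.358 V, with n = 2 electrons transferred.
The balanced reaction is Br2(l) + Co(s) → 2 Br⁻(aq) + Co²⁺(aq), so Q = [Br⁻(aq)]^2·[Co²⁺(aq)] = 0.00228 and log Q = −2.643.
Applying E = E° − (RT ln10/nF)·log Q gives +1.358 − (0.0592/2)(−2.643) = +1.44 V.

+1.44 V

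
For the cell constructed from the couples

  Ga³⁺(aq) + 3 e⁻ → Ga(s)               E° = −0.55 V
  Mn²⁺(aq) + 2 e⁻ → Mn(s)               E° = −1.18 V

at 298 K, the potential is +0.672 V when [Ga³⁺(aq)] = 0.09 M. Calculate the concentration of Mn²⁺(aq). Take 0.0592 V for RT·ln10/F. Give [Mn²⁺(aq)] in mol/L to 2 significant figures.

0.0077 M

With Ga³⁺/Ga at the cathode and Mn²⁺/Mn at the anode, E°cell = −0.55 − (−1.18) = +0.63 V (n = 6).
Rearranging E = E° − (0.0592/n)·log Q gives log Q = 6(+0.63 − (+0.672))/0.0592 = −4.257.
Balancing electrons gives 2 Ga³⁺(aq) + 3 Mn(s) → 2 Ga(s) + 3 Mn²⁺(aq); thus Q = [Mn²⁺(aq)]^3 / [Ga³⁺(aq)]^2.
Substituting the known concentrations and solving, log [Mn²⁺(aq)] = −2.116 and [Mn²⁺(aq)] = 0.0077 M.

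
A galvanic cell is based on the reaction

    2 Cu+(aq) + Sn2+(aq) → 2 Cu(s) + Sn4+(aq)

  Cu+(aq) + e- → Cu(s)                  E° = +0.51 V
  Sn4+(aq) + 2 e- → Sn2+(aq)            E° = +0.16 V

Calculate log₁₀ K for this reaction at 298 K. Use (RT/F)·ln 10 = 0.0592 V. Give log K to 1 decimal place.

log K = 11.8

The Cu⁺/Cu couple is reduced (cathode); E°cell = +0.51 − (+0.16) = +0.35 V with n = 2.
At equilibrium E = 0, so log K = nE°cell / 0.0592 = (2)(+0.35) / 0.0592 = 11.8.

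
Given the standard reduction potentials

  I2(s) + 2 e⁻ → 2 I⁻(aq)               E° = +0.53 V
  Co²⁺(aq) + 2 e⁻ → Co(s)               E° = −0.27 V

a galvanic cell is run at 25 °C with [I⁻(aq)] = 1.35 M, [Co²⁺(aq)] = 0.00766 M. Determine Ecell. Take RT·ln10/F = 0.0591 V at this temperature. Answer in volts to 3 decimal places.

I₂/I⁻ is reduced (cathode, E° = +0.53 V) and Co²⁺/Co is oxidized (anode).
E°cell = E°cat − E°an = +0.53 − (−0.27) = +0.80 V; n = 2.
The balanced reaction is I2(s) + Co(s) → 2 I⁻(aq) + Co²⁺(aq), so Q = [I⁻(aq)]^2·[Co²⁺(aq)] = 0.014 and log Q = −1.855.
Applying E = E° − (RT ln10/nF)·log Q gives +0.80 − (0.0591/2)(−1.855) = +0.855 V.

+0.855 V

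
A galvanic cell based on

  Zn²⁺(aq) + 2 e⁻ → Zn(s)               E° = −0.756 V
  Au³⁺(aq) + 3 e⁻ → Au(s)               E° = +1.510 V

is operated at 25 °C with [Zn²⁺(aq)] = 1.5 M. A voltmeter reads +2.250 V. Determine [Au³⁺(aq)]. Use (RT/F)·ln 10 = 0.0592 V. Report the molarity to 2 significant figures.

0.28 M

The Au³⁺/Au couple has the larger reduction potential, so it is the cathode: E°cell = +1.510 − (−0.756) = +2.266 V and n = 6.
Since E = E° − (0.0592/n)·log Q, log Q = n(E° − E)/0.0592 = 1.622.
For 2 Au³⁺(aq) + 3 Zn(s) → 2 Au(s) + 3 Zn²⁺(aq), the reaction quotient is Q = [Zn²⁺(aq)]^3 / [Au³⁺(aq)]^2.
Solving for the unknown gives log [Au³⁺(aq)] = −0.547, so [Au³⁺(aq)] ≈ 0.28 M.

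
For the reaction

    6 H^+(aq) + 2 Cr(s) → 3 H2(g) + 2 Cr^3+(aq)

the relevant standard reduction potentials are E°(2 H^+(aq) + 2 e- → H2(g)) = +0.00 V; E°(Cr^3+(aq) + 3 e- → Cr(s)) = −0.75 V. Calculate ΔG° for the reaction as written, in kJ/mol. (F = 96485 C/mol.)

In the reaction as written H^+(aq) is reduced, so the 2H⁺/H₂ couple is the cathode and Cr³⁺/Cr is the anode.
E°cell = +0.00 − (−0.75) = +0.75 V; balancing electrons gives n = 6.
ΔG° = −nFE°cell = −(6)(96485)(+0.75) J/mol = −434 kJ/mol.

−434 kJ/mol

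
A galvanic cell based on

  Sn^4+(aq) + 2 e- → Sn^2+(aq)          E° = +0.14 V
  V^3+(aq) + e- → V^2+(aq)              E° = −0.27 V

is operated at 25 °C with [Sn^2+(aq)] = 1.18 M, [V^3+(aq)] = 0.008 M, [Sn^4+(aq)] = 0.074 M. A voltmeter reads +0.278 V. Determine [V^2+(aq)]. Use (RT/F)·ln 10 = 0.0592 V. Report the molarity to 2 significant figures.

The Sn⁴⁺/Sn²⁺ couple has the larger reduction potential, so it is the cathode: E°cell = +0.14 − (−0.27) = +0.41 V and n = 2.
Rearranging E = E° − (0.0592/n)·log Q gives log Q = 2(+0.41 − (+0.278))/0.0592 = 4.459.
For Sn^4+(aq) + 2 V^2+(aq) → Sn^2+(aq) + 2 V^3+(aq), the reaction quotient is Q = ([Sn^2+(aq)]·[V^3+(aq)]^2) / ([Sn^4+(aq)]·[V^2+(aq)]^2).
Isolating [V^2+(aq)] in Q = 10^{4.459} yields log [V^2+(aq)] = −3.725, i.e. 0.00019 M.

0.00019 M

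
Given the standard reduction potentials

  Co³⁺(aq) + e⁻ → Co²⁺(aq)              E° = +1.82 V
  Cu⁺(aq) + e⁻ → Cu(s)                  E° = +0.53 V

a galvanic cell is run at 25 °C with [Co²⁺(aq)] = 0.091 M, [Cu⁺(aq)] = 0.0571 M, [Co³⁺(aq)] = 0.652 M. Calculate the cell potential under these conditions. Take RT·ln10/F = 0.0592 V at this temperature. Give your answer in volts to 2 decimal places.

The Co³⁺/Co²⁺ couple has the more positive E°, so it is the cathode; Cu⁺/Cu is the anode.
E°cell = E°cat − E°an = +1.82 − (+0.53) = +1.29 V; n = 1.
Balancing gives Co³⁺(aq) + Cu(s) → Co²⁺(aq) + Cu⁺(aq); hence Q = ([Co²⁺(aq)]·[Cu⁺(aq)]) / [Co³⁺(aq)] = 0.00797 (log Q = −2.099).
Applying E = E° − (RT ln10/nF)·log Q gives +1.29 − (0.0592/1)(−2.099) = +1.41 V.

+1.41 V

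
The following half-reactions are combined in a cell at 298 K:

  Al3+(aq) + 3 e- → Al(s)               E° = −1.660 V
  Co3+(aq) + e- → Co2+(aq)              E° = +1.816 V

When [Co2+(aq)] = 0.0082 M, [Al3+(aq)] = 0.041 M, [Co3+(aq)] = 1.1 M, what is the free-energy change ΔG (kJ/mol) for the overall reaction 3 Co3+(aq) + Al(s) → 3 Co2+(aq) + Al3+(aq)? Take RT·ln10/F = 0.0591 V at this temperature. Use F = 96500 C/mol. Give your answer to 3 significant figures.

−1050 kJ/mol

E°cell = +1.816 − (−1.660) = +3.476 V; the balanced reaction transfers n = 3 electrons.
Here Q = ([Co2+(aq)]^3·[Al3+(aq)]) / [Co3+(aq)]^3 = 1.7×10^−8 (log Q = −7.770), giving E = +3.476 − (0.0591/3)·(−7.770) = +3.6291 V.
ΔG = −nFE = −(3)(96500)(+3.6291) J/mol = −1050 kJ/mol.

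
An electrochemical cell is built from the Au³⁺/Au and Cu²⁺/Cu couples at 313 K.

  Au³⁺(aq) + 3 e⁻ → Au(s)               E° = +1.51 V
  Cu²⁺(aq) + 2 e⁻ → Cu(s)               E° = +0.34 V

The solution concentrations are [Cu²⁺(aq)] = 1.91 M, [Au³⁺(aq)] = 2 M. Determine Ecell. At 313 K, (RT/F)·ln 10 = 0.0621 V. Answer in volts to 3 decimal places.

+1.168 V

Since E°(Au³⁺/Au) > E°(Cu²⁺/Cu), Au³⁺/Au serves as the cathode.
E°cell = +1.51 − (+0.34) = +1.17 V, with n = 6 electrons transferred.
For the overall reaction 2 Au³⁺(aq) + 3 Cu(s) → 2 Au(s) + 3 Cu²⁺(aq), Q = [Cu²⁺(aq)]^3 / [Au³⁺(aq)]^2 = 1.74, giving log Q = 0.241.
Applying E = E° − (RT ln10/nF)·log Q gives +1.17 − (0.0621/6)(0.241) = +1.168 V.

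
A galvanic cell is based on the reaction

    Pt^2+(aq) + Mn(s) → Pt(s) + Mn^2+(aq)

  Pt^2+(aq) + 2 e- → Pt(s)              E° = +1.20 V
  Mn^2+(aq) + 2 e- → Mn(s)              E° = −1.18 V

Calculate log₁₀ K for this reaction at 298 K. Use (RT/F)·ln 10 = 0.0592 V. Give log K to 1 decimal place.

log K = 80.4

The Pt²⁺/Pt couple is reduced (cathode); E°cell = +1.20 − (−1.18) = +2.38 V with n = 2.
At equilibrium E = 0, so log K = nE°cell / 0.0592 = (2)(+2.38) / 0.0592 = 80.4.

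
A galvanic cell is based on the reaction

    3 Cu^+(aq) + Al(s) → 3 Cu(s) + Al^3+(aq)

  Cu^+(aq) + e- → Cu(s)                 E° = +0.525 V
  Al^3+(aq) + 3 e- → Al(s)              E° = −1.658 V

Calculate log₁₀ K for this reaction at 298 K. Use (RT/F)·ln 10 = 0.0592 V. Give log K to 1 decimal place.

The Cu⁺/Cu couple is reduced (cathode); E°cell = +0.525 − (−1.658) = +2.183 V with n = 3.
At equilibrium E = 0, so log K = nE°cell / 0.0592 = (3)(+2.183) / 0.0592 = 110.6.

log K = 110.6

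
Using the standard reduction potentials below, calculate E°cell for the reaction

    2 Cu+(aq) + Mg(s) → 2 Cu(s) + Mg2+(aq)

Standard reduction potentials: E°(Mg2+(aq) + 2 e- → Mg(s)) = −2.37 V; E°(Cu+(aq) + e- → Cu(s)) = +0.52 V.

In the reaction as written, Cu+(aq) is reduced (cathode) and Mg2+(aq) is produced by oxidation at the anode.
E°cell = E°(cathode) − E°(anode) = +0.52 − (−2.37) = +2.89 V.

+2.89 V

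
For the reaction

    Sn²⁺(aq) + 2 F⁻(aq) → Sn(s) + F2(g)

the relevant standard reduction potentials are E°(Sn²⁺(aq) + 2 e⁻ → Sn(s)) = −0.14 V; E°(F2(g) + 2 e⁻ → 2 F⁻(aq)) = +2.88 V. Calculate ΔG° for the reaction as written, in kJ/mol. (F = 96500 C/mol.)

+583 kJ/mol

In the reaction as written Sn²⁺(aq) is reduced, so the Sn²⁺/Sn couple is the cathode and F₂/F⁻ is the anode.
E°cell = −0.14 − (+2.88) = −3.02 V; balancing electrons gives n = 2.
ΔG° = −nFE°cell = −(2)(96500)(−3.02) J/mol = +583 kJ/mol.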